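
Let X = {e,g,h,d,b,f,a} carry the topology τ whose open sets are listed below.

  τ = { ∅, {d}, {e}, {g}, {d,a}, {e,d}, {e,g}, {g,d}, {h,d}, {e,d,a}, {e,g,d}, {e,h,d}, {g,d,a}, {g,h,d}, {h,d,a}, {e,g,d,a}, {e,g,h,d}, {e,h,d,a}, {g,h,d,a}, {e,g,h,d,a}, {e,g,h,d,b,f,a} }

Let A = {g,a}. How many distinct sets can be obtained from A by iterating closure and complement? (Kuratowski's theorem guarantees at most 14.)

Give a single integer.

complement {e,h,d,b,f}; its interior {e,h,d}; cl(A) = X∖{e,h,d} = {g,b,f,a}
With k = closure, c = complement:
  1. A     = {g,a}
  2. kA    = {g,b,f,a}
  3. cA    = {e,h,d,b,f}
  4. ckA   = {e,h,d}
  5. kcA   = {e,h,d,b,f,a}
  6. ckcA  = {g}
  7. kckcA = {g,b,f}
  8. ckckcA = {e,h,d,a}
k, c of each give nothing new

8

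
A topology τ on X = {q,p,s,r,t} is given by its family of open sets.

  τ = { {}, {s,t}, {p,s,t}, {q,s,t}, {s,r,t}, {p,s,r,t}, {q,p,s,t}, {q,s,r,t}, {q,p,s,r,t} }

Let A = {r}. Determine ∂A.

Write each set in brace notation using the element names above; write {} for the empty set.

U open, U⊆A: {}. int(A) = ⋃ = {}
X∖A={q,p,s,t}, int(X∖A)={q,p,s,t}, hence cl(A)={r}
∂A: remove int from cl → {r}

{r}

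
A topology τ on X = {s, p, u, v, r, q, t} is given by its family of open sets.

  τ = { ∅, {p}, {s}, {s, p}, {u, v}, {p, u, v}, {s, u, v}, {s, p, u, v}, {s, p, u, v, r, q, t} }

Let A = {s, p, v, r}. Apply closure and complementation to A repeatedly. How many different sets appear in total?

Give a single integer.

8

cl via duality: int({u, q, t}) = ∅, so X∖∅ = {s, p, u, v, r, q, t}
Write k for closure, c for complement:
  1. A     = {s, p, v, r}
  2. kA    = {s, p, u, v, r, q, t}
  3. cA    = {u, q, t}
  4. ckA   = ∅
  5. kcA   = {u, v, r, q, t}
  6. ckcA  = {s, p}
  7. kckcA = {s, p, r, q, t}
  8. ckckcA = {u, v}
applying k or c yields no new set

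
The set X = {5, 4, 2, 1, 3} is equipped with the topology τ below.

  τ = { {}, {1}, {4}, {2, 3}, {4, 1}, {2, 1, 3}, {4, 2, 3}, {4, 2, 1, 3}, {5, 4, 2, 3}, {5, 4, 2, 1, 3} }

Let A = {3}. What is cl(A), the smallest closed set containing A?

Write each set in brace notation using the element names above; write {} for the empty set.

X∖A={5, 4, 2, 1}, int(X∖A)={4, 1}, hence cl(A)={5, 2, 3}

{5, 2, 3}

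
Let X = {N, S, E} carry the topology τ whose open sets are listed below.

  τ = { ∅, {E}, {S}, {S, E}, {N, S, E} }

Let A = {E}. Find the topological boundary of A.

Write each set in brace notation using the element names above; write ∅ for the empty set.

interior: largest open inside A is {E} (from ∅, {E})
cl via duality: int({N, S}) = {S}, so X∖{S} = {N, E}
cl∖int = {N}

{N}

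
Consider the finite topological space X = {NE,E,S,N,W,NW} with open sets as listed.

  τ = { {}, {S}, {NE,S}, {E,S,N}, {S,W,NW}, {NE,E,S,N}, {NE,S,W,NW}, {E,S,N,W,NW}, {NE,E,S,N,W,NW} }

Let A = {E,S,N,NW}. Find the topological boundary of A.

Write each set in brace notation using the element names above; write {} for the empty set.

U open, U⊆A: {}, {S}, {E,S,N}. int(A) = ⋃ = {E,S,N}
X∖A={NE,W}, int(X∖A)={}, hence cl(A)={NE,E,S,N,W,NW}
∂A: remove int from cl → {NE,W,NW}

{NE,W,NW}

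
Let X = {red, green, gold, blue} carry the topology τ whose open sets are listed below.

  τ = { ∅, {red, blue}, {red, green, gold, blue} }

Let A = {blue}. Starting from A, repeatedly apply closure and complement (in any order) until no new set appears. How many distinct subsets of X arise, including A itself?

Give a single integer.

4

X∖A={red, green, gold}, int(X∖A)=∅, hence cl(A)={red, green, gold, blue}
Orbit (k=closure, c=complement):
  1. A     = {blue}
  2. kA    = {red, green, gold, blue}
  3. cA    = {red, green, gold}
  4. ckA   = ∅
(closed under both — stop)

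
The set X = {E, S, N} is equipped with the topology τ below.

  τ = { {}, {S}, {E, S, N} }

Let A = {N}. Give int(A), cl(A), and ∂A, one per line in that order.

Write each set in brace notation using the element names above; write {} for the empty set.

U open, U⊆A: {}. int(A) = ⋃ = {}
X∖A={E, S}, int(X∖A)={S}, hence cl(A)={E, N}
∂A: remove int from cl → {E, N}

int(A) = {}
cl(A)  = {E, N}
∂A     = {E, N}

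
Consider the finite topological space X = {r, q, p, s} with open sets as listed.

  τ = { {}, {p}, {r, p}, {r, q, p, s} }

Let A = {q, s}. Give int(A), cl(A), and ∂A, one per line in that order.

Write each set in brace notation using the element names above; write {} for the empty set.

int(A) = {}
cl(A)  = {q, s}
∂A     = {q, s}

interior: largest open inside A is {} (from {})
cl via duality: int({r, p}) = {r, p}, so X∖{r, p} = {q, s}
cl∖int = {q, s}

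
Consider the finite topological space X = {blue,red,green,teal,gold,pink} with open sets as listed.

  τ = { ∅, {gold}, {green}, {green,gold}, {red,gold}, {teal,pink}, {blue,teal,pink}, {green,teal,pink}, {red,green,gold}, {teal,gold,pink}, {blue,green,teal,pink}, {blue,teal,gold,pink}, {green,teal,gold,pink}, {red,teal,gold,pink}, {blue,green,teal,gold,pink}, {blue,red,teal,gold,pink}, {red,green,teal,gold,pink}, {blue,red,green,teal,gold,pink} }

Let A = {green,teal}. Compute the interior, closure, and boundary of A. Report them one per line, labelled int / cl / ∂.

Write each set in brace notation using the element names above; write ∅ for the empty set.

int(A) = {green}
cl(A)  = {blue,green,teal,pink}
∂A     = {blue,teal,pink}

U open, U⊆A: ∅, {green}. int(A) = ⋃ = {green}
X∖A={blue,red,gold,pink}, int(X∖A)={red,gold}, hence cl(A)={blue,green,teal,pink}
∂A: remove int from cl → {blue,teal,pink}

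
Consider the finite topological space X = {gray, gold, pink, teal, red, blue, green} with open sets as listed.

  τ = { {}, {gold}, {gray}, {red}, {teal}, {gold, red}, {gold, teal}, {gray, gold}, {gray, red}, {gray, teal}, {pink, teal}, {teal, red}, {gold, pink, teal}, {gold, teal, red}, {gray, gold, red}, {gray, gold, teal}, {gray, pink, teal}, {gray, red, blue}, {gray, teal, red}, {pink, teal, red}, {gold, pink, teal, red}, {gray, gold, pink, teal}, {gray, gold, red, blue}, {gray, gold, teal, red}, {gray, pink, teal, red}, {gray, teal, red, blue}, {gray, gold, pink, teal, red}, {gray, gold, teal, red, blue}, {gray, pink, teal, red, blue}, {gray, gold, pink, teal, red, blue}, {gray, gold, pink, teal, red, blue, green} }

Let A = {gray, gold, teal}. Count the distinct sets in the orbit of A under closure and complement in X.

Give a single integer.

X∖A={pink, red, blue, green}, int(X∖A)={red}, hence cl(A)={gray, gold, pink, teal, blue, green}
Orbit (k=closure, c=complement):
  1. A     = {gray, gold, teal}
  2. kA    = {gray, gold, pink, teal, blue, green}
  3. cA    = {pink, red, blue, green}
  4. ckA   = {red}
  5. kckA  = {red, blue, green}
  6. ckckA = {gray, gold, pink, teal}
(closed under both — stop)

6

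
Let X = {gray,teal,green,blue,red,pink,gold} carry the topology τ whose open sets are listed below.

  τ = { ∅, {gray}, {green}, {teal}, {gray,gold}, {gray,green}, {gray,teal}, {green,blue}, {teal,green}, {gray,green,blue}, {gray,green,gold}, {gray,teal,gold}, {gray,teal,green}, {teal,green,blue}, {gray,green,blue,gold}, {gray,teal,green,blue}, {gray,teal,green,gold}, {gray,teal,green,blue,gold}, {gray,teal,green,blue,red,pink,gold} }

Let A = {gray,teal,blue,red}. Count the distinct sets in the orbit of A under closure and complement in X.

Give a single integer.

10

complement {green,pink,gold}; its interior {green}; cl(A) = X∖{green} = {gray,teal,blue,red,pink,gold}
With k = closure, c = complement:
  1. A     = {gray,teal,blue,red}
  2. kA    = {gray,teal,blue,red,pink,gold}
  3. cA    = {green,pink,gold}
  4. ckA   = {green}
  5. kcA   = {green,blue,red,pink,gold}
  6. kckA  = {green,blue,red,pink}
  7. ckcA  = {gray,teal}
  8. ckckA = {gray,teal,gold}
  9. kckcA = {gray,teal,red,pink,gold}
  10. ckckcA = {green,blue}
k, c of each give nothing new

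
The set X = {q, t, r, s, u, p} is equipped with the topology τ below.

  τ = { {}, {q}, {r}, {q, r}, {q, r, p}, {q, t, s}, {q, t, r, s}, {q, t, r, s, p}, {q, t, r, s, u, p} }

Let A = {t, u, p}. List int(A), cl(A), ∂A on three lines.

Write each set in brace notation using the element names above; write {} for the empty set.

U open, U⊆A: {}. int(A) = ⋃ = {}
X∖A={q, r, s}, int(X∖A)={q, r}, hence cl(A)={t, s, u, p}
∂A: remove int from cl → {t, s, u, p}

int(A) = {}
cl(A)  = {t, s, u, p}
∂A     = {t, s, u, p}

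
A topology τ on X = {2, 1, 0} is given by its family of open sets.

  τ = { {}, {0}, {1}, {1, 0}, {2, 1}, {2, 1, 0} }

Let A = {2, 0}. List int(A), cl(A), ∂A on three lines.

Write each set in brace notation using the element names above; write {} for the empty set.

U open, U⊆A: {}, {0}. int(A) = ⋃ = {0}
X∖A={1}, int(X∖A)={1}, hence cl(A)={2, 0}
∂A: remove int from cl → {2}

int(A) = {0}
cl(A)  = {2, 0}
∂A     = {2}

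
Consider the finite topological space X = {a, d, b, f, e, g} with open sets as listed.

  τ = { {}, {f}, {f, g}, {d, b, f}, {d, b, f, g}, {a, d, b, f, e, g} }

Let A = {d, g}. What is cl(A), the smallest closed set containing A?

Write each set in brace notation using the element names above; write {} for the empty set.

{a, d, b, e, g}

cl via duality: int({a, b, f, e}) = {f}, so X∖{f} = {a, d, b, e, g}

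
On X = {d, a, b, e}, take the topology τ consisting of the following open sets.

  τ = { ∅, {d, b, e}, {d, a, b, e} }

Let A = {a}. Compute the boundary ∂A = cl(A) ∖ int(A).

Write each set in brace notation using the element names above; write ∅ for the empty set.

{a}

opens ⊆ A: ∅; union → int = ∅
complement {d, b, e}; its interior {d, b, e}; cl(A) = X∖{d, b, e} = {a}
boundary = {a} ∖ ∅ = {a}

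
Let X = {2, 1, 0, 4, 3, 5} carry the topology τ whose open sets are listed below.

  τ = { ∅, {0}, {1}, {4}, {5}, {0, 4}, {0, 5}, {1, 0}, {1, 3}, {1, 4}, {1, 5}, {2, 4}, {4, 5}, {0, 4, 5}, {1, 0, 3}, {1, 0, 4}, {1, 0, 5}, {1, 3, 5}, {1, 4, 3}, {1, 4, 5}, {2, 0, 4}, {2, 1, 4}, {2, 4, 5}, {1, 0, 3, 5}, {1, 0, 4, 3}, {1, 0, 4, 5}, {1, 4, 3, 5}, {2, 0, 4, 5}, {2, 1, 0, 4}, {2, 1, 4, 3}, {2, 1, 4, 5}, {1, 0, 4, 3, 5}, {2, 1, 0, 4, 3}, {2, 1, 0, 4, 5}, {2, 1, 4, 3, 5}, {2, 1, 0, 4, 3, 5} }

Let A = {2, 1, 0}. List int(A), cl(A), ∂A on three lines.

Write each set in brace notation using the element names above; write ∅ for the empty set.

int(A) = {1, 0}
cl(A)  = {2, 1, 0, 3}
∂A     = {2, 3}

interior: largest open inside A is {1, 0} (from ∅, {0}, {1}, {1, 0})
cl via duality: int({4, 3, 5}) = {4, 5}, so X∖{4, 5} = {2, 1, 0, 3}
cl∖int = {2, 3}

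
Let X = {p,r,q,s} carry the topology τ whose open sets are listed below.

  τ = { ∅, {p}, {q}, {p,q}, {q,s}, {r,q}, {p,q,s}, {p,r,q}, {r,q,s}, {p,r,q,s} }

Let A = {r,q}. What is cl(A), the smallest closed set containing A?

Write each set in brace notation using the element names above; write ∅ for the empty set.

{r,q,s}

X∖A={p,s}, int(X∖A)={p}, hence cl(A)={r,q,s}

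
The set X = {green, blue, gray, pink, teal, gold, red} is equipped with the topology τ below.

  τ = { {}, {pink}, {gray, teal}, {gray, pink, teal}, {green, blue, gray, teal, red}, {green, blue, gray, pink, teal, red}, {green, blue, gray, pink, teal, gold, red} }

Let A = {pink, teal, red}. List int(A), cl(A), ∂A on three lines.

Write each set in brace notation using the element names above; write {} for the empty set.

U open, U⊆A: {}, {pink}. int(A) = ⋃ = {pink}
X∖A={green, blue, gray, gold}, int(X∖A)={}, hence cl(A)={green, blue, gray, pink, teal, gold, red}
∂A: remove int from cl → {green, blue, gray, teal, gold, red}

int(A) = {pink}
cl(A)  = {green, blue, gray, pink, teal, gold, red}
∂A     = {green, blue, gray, teal, gold, red}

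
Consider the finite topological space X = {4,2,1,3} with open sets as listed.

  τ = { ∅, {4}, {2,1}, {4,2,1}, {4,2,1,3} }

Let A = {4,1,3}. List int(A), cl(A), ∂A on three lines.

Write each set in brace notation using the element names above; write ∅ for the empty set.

U open, U⊆A: ∅, {4}. int(A) = ⋃ = {4}
X∖A={2}, int(X∖A)=∅, hence cl(A)={4,2,1,3}
∂A: remove int from cl → {2,1,3}

int(A) = {4}
cl(A)  = {4,2,1,3}
∂A     = {2,1,3}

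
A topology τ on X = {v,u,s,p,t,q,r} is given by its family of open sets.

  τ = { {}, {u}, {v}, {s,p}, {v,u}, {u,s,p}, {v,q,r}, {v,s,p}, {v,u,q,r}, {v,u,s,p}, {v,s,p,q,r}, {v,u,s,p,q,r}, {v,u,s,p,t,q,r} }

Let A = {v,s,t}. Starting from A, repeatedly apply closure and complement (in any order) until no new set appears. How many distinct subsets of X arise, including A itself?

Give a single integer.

12

closure: X∖int(X∖A) = X∖{u} = {v,s,p,t,q,r}
Let k=closure and c=complement:
  1. A     = {v,s,t}
  2. kA    = {v,s,p,t,q,r}
  3. cA    = {u,p,q,r}
  4. ckA   = {u}
  5. kcA   = {u,s,p,t,q,r}
  6. kckA  = {u,t}
  7. ckcA  = {v}
  8. ckckA = {v,s,p,q,r}
  9. kckcA = {v,t,q,r}
  10. ckckcA = {u,s,p}
  11. kckckcA = {u,s,p,t}
  12. ckckckcA = {v,q,r}
— saturated at 12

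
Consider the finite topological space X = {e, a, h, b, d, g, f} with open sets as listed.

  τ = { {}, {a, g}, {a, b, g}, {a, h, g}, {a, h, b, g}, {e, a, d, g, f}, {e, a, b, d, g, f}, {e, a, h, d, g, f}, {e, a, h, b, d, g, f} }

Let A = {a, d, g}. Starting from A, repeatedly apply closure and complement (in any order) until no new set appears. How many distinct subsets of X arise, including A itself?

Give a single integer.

X∖A={e, h, b, f}, int(X∖A)={}, hence cl(A)={e, a, h, b, d, g, f}
Orbit (k=closure, c=complement):
  1. A     = {a, d, g}
  2. kA    = {e, a, h, b, d, g, f}
  3. cA    = {e, h, b, f}
  4. ckA   = {}
  5. kcA   = {e, h, b, d, f}
  6. ckcA  = {a, g}
(closed under both — stop)

6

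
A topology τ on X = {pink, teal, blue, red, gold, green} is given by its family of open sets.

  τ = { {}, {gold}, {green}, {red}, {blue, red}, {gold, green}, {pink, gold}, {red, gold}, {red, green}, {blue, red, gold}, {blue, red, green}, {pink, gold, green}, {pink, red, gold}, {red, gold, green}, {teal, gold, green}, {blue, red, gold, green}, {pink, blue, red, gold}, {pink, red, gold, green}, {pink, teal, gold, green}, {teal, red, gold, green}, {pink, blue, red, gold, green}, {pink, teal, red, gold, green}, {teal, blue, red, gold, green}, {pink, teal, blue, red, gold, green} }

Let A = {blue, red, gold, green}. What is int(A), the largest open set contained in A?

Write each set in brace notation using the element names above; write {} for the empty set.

open subsets of A: {}, {gold}, {green}, {red}, {gold, green}, {red, gold}, {red, green}, {blue, red}, {red, gold, green}, {blue, red, green}, {blue, red, gold}, {blue, red, gold, green}; so int(A) = {blue, red, gold, green}

{blue, red, gold, green}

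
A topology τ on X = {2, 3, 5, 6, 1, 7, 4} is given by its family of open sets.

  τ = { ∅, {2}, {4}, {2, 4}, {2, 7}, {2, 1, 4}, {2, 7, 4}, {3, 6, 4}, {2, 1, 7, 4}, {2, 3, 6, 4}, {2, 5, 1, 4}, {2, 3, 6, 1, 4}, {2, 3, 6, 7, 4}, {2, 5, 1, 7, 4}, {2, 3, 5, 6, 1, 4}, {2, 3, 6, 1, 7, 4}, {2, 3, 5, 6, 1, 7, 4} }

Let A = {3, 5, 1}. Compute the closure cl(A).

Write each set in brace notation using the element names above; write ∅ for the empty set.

{3, 5, 6, 1}

cl via duality: int({2, 6, 7, 4}) = {2, 7, 4}, so X∖{2, 7, 4} = {3, 5, 6, 1}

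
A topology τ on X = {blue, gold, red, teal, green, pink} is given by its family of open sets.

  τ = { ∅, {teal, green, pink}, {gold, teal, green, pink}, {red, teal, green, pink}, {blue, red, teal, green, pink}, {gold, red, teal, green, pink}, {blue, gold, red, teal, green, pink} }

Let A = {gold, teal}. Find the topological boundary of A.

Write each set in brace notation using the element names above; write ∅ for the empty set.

U open, U⊆A: ∅. int(A) = ⋃ = ∅
X∖A={blue, red, green, pink}, int(X∖A)=∅, hence cl(A)={blue, gold, red, teal, green, pink}
∂A: remove int from cl → {blue, gold, red, teal, green, pink}

{blue, gold, red, teal, green, pink}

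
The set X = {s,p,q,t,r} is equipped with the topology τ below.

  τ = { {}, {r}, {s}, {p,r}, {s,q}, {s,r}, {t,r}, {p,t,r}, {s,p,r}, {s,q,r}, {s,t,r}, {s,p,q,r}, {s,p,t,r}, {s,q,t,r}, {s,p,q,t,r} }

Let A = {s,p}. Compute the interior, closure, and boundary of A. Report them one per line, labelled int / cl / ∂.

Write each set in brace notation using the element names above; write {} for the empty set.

interior: largest open inside A is {s} (from {}, {s})
cl via duality: int({q,t,r}) = {t,r}, so X∖{t,r} = {s,p,q}
cl∖int = {p,q}

int(A) = {s}
cl(A)  = {s,p,q}
∂A     = {p,q}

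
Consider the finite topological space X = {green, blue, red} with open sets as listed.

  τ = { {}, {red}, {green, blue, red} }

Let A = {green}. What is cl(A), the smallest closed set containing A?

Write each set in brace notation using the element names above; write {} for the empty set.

{green, blue}

closure: X∖int(X∖A) = X∖{red} = {green, blue}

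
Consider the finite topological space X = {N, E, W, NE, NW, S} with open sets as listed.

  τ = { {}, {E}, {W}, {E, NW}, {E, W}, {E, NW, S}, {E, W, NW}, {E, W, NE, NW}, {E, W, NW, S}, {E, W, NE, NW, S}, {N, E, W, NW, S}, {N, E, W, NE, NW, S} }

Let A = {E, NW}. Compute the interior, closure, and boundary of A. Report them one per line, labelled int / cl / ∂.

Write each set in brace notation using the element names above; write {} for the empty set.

interior: largest open inside A is {E, NW} (from {}, {E}, {E, NW})
cl via duality: int({N, W, NE, S}) = {W}, so X∖{W} = {N, E, NE, NW, S}
cl∖int = {N, NE, S}

int(A) = {E, NW}
cl(A)  = {N, E, NE, NW, S}
∂A     = {N, NE, S}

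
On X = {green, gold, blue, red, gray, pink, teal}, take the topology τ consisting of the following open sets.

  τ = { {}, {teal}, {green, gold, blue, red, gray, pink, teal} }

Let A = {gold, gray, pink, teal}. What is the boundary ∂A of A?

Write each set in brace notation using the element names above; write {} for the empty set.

open subsets of A: {}, {teal}; so int(A) = {teal}
closure: X∖int(X∖A) = X∖{} = {green, gold, blue, red, gray, pink, teal}
∂A = {green, gold, blue, red, gray, pink, teal} minus {teal} = {green, gold, blue, red, gray, pink}

{green, gold, blue, red, gray, pink}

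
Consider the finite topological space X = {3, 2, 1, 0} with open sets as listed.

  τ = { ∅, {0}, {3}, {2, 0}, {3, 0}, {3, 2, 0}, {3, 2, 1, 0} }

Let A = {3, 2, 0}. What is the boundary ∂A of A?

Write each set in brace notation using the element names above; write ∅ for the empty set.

{1}

interior: largest open inside A is {3, 2, 0} (from ∅, {0}, {3}, {3, 0}, {2, 0}, {3, 2, 0})
cl via duality: int({1}) = ∅, so X∖∅ = {3, 2, 1, 0}
cl∖int = {1}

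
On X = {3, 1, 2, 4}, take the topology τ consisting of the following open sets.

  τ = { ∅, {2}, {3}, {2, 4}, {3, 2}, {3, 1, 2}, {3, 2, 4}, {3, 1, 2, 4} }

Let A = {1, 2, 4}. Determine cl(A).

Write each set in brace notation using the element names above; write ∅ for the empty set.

{1, 2, 4}

closure: X∖int(X∖A) = X∖{3} = {1, 2, 4}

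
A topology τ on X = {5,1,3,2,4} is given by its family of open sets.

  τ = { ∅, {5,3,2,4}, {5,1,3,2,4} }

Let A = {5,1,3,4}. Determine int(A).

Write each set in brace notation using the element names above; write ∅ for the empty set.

opens ⊆ A: ∅; union → int = ∅

∅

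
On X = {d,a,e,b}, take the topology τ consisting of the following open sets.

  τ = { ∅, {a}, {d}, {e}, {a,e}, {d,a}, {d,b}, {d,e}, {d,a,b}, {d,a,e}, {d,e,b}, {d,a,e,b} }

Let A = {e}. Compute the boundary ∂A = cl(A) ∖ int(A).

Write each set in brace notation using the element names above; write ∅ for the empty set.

U open, U⊆A: ∅, {e}. int(A) = ⋃ = {e}
X∖A={d,a,b}, int(X∖A)={d,a,b}, hence cl(A)={e}
∂A: remove int from cl → ∅

∅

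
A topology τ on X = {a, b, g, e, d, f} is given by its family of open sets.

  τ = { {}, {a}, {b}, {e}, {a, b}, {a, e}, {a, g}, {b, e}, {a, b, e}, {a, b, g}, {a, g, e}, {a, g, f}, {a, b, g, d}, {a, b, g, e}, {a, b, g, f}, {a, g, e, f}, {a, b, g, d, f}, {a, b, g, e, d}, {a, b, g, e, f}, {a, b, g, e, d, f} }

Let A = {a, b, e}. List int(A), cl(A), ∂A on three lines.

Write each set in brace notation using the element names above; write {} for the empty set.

opens ⊆ A: {}, {b}, {a}, {e}, {a, b}, {a, e}, {b, e}, {a, b, e}; union → int = {a, b, e}
complement {g, d, f}; its interior {}; cl(A) = X∖{} = {a, b, g, e, d, f}
boundary = {a, b, g, e, d, f} ∖ {a, b, e} = {g, d, f}

int(A) = {a, b, e}
cl(A)  = {a, b, g, e, d, f}
∂A     = {g, d, f}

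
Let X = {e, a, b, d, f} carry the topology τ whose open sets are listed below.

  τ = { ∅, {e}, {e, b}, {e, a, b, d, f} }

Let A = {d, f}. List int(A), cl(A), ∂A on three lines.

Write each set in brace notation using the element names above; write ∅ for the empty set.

int(A) = ∅
cl(A)  = {a, d, f}
∂A     = {a, d, f}

open subsets of A: ∅; so int(A) = ∅
closure: X∖int(X∖A) = X∖{e, b} = {a, d, f}
∂A = {a, d, f} minus ∅ = {a, d, f}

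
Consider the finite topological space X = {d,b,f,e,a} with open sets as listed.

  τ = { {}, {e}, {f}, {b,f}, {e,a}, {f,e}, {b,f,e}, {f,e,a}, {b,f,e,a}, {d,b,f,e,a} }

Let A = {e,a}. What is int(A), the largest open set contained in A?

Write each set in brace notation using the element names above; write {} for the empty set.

opens ⊆ A: {}, {e}, {e,a}; union → int = {e,a}

{e,a}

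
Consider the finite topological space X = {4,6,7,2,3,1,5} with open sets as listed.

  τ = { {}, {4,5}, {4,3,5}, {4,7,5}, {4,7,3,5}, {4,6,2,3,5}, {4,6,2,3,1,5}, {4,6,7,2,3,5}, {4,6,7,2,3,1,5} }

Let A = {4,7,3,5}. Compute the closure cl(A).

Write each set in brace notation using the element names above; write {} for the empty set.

X∖A={6,2,1}, int(X∖A)={}, hence cl(A)={4,6,7,2,3,1,5}

{4,6,7,2,3,1,5}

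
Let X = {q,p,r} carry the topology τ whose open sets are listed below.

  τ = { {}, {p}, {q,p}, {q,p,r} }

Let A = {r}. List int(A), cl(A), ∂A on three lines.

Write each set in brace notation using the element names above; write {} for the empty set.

opens ⊆ A: {}; union → int = {}
complement {q,p}; its interior {q,p}; cl(A) = X∖{q,p} = {r}
boundary = {r} ∖ {} = {r}

int(A) = {}
cl(A)  = {r}
∂A     = {r}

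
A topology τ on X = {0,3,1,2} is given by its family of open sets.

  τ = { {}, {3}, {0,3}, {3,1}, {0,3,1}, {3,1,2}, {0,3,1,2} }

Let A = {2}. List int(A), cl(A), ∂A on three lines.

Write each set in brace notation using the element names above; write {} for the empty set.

int(A) = {}
cl(A)  = {2}
∂A     = {2}

opens ⊆ A: {}; union → int = {}
complement {0,3,1}; its interior {0,3,1}; cl(A) = X∖{0,3,1} = {2}
boundary = {2} ∖ {} = {2}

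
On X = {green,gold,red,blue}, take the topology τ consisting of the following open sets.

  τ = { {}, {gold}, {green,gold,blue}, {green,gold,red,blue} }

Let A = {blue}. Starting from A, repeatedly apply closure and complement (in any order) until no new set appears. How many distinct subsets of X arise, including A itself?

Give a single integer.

6

closure: X∖int(X∖A) = X∖{gold} = {green,red,blue}
Let k=closure and c=complement:
  1. A     = {blue}
  2. kA    = {green,red,blue}
  3. cA    = {green,gold,red}
  4. ckA   = {gold}
  5. kcA   = {green,gold,red,blue}
  6. ckcA  = {}
— saturated at 6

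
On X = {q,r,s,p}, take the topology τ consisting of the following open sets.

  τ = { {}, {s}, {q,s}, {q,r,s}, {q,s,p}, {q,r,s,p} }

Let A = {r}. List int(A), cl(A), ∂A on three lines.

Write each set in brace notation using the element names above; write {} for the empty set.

open subsets of A: {}; so int(A) = {}
closure: X∖int(X∖A) = X∖{q,s,p} = {r}
∂A = {r} minus {} = {r}

int(A) = {}
cl(A)  = {r}
∂A     = {r}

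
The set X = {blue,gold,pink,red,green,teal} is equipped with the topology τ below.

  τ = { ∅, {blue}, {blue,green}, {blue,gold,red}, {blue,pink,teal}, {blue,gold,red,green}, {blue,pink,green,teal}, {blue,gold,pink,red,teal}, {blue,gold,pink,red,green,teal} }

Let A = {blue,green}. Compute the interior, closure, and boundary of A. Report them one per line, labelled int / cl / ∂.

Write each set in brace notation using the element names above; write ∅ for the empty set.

interior: largest open inside A is {blue,green} (from ∅, {blue}, {blue,green})
cl via duality: int({gold,pink,red,teal}) = ∅, so X∖∅ = {blue,gold,pink,red,green,teal}
cl∖int = {gold,pink,red,teal}

int(A) = {blue,green}
cl(A)  = {blue,gold,pink,red,green,teal}
∂A     = {gold,pink,red,teal}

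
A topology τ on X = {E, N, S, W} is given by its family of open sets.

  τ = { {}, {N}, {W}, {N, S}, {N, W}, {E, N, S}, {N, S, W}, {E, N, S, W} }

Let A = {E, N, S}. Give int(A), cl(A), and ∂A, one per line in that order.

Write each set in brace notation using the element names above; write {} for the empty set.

opens ⊆ A: {}, {N}, {N, S}, {E, N, S}; union → int = {E, N, S}
complement {W}; its interior {W}; cl(A) = X∖{W} = {E, N, S}
boundary = {E, N, S} ∖ {E, N, S} = {}

int(A) = {E, N, S}
cl(A)  = {E, N, S}
∂A     = {}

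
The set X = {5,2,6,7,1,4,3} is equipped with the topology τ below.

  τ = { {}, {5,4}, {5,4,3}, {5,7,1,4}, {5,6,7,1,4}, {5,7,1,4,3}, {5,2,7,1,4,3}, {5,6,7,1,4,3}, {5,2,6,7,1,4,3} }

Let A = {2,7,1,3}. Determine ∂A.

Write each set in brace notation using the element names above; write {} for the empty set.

U open, U⊆A: {}. int(A) = ⋃ = {}
X∖A={5,6,4}, int(X∖A)={5,4}, hence cl(A)={2,6,7,1,3}
∂A: remove int from cl → {2,6,7,1,3}

{2,6,7,1,3}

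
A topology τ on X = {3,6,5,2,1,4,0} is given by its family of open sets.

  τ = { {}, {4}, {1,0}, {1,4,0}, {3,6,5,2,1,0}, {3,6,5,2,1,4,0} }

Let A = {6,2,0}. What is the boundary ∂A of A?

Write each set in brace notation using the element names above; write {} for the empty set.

opens ⊆ A: {}; union → int = {}
complement {3,5,1,4}; its interior {4}; cl(A) = X∖{4} = {3,6,5,2,1,0}
boundary = {3,6,5,2,1,0} ∖ {} = {3,6,5,2,1,0}

{3,6,5,2,1,0}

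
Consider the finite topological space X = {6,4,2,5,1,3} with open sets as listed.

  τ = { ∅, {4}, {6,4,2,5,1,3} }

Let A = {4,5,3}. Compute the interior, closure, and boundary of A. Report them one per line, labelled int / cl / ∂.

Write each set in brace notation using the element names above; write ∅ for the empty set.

U open, U⊆A: ∅, {4}. int(A) = ⋃ = {4}
X∖A={6,2,1}, int(X∖A)=∅, hence cl(A)={6,4,2,5,1,3}
∂A: remove int from cl → {6,2,5,1,3}

int(A) = {4}
cl(A)  = {6,4,2,5,1,3}
∂A     = {6,2,5,1,3}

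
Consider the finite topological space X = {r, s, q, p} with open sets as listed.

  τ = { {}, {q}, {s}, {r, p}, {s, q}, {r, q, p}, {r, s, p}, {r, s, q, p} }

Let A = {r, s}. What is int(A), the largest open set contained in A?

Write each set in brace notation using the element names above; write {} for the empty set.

opens ⊆ A: {}, {s}; union → int = {s}

{s}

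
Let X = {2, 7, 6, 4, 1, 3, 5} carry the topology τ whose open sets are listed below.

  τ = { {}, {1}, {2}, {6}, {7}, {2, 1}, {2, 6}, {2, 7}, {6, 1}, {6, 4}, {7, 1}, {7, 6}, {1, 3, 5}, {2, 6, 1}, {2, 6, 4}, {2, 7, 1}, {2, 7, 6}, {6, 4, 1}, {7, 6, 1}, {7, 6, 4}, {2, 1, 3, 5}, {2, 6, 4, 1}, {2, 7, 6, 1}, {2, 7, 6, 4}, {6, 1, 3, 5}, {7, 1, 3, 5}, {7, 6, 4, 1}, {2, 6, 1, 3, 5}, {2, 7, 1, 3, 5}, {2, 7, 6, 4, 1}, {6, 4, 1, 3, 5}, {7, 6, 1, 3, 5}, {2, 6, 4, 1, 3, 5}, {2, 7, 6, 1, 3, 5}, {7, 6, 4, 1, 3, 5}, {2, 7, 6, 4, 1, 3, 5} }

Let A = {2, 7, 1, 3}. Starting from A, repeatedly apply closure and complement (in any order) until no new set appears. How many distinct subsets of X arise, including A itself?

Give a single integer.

6

closure: X∖int(X∖A) = X∖{6, 4} = {2, 7, 1, 3, 5}
Let k=closure and c=complement:
  1. A     = {2, 7, 1, 3}
  2. kA    = {2, 7, 1, 3, 5}
  3. cA    = {6, 4, 5}
  4. ckA   = {6, 4}
  5. kcA   = {6, 4, 3, 5}
  6. ckcA  = {2, 7, 1}
— saturated at 6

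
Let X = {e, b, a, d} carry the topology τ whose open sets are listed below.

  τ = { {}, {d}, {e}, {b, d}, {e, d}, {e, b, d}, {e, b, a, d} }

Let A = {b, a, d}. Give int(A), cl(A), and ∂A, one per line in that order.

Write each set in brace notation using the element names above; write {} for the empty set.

opens ⊆ A: {}, {d}, {b, d}; union → int = {b, d}
complement {e}; its interior {e}; cl(A) = X∖{e} = {b, a, d}
boundary = {b, a, d} ∖ {b, d} = {a}

int(A) = {b, d}
cl(A)  = {b, a, d}
∂A     = {a}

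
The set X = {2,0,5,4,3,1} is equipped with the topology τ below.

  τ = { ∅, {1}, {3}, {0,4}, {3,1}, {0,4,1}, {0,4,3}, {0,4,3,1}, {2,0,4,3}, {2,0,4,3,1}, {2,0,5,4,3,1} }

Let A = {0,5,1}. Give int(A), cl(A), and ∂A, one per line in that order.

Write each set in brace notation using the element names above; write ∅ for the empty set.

open subsets of A: ∅, {1}; so int(A) = {1}
closure: X∖int(X∖A) = X∖{3} = {2,0,5,4,1}
∂A = {2,0,5,4,1} minus {1} = {2,0,5,4}

int(A) = {1}
cl(A)  = {2,0,5,4,1}
∂A     = {2,0,5,4}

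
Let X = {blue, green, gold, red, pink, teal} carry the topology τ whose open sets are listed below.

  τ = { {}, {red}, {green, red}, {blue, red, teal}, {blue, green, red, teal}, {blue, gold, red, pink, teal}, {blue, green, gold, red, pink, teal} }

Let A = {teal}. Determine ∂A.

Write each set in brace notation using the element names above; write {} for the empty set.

{blue, gold, pink, teal}

opens ⊆ A: {}; union → int = {}
complement {blue, green, gold, red, pink}; its interior {green, red}; cl(A) = X∖{green, red} = {blue, gold, pink, teal}
boundary = {blue, gold, pink, teal} ∖ {} = {blue, gold, pink, teal}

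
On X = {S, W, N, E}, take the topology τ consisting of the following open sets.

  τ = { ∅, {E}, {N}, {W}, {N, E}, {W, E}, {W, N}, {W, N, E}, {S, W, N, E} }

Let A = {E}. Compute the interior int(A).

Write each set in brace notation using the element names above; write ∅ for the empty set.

U open, U⊆A: ∅, {E}. int(A) = ⋃ = {E}

{E}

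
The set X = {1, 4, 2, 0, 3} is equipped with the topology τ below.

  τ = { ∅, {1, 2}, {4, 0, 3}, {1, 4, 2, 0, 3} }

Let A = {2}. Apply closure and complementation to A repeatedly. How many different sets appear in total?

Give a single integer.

6

complement {1, 4, 0, 3}; its interior {4, 0, 3}; cl(A) = X∖{4, 0, 3} = {1, 2}
With k = closure, c = complement:
  1. A     = {2}
  2. kA    = {1, 2}
  3. cA    = {1, 4, 0, 3}
  4. ckA   = {4, 0, 3}
  5. kcA   = {1, 4, 2, 0, 3}
  6. ckcA  = ∅
k, c of each give nothing new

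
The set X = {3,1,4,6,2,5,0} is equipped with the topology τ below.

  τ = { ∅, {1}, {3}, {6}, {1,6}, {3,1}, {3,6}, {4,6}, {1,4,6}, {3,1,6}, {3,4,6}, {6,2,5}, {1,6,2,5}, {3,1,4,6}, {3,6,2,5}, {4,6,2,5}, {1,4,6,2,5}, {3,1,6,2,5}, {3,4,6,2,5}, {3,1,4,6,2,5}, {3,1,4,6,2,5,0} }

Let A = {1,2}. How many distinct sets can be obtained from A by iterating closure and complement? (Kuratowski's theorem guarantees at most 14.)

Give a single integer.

8

complement {3,4,6,5,0}; its interior {3,4,6}; cl(A) = X∖{3,4,6} = {1,2,5,0}
With k = closure, c = complement:
  1. A     = {1,2}
  2. kA    = {1,2,5,0}
  3. cA    = {3,4,6,5,0}
  4. ckA   = {3,4,6}
  5. kcA   = {3,4,6,2,5,0}
  6. ckcA  = {1}
  7. kckcA = {1,0}
  8. ckckcA = {3,4,6,2,5}
k, c of each give nothing new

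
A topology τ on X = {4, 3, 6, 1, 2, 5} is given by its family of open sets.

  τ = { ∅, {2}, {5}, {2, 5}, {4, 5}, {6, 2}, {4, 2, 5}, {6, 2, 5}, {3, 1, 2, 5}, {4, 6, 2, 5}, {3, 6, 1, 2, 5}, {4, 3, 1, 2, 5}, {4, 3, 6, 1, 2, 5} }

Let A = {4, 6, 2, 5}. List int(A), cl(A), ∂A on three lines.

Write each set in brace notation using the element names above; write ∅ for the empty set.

int(A) = {4, 6, 2, 5}
cl(A)  = {4, 3, 6, 1, 2, 5}
∂A     = {3, 1}

U open, U⊆A: ∅, {2}, {5}, {2, 5}, {4, 5}, {6, 2}, {6, 2, 5}, {4, 2, 5}, {4, 6, 2, 5}. int(A) = ⋃ = {4, 6, 2, 5}
X∖A={3, 1}, int(X∖A)=∅, hence cl(A)={4, 3, 6, 1, 2, 5}
∂A: remove int from cl → {3, 1}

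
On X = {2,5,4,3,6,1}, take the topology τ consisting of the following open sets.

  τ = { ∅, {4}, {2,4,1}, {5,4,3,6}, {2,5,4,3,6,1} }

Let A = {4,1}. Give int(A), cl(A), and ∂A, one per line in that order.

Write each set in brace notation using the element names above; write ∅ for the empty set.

int(A) = {4}
cl(A)  = {2,5,4,3,6,1}
∂A     = {2,5,3,6,1}

open subsets of A: ∅, {4}; so int(A) = {4}
closure: X∖int(X∖A) = X∖∅ = {2,5,4,3,6,1}
∂A = {2,5,4,3,6,1} minus {4} = {2,5,3,6,1}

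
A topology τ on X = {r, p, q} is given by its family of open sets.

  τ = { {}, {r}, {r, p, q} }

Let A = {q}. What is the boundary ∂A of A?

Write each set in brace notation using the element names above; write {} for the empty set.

{p, q}

opens ⊆ A: {}; union → int = {}
complement {r, p}; its interior {r}; cl(A) = X∖{r} = {p, q}
boundary = {p, q} ∖ {} = {p, q}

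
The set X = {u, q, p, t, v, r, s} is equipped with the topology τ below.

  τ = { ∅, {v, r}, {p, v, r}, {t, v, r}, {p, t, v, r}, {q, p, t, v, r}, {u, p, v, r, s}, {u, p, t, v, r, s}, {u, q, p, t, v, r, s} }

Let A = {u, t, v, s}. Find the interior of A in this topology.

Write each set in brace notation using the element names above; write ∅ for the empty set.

∅

U open, U⊆A: ∅. int(A) = ⋃ = ∅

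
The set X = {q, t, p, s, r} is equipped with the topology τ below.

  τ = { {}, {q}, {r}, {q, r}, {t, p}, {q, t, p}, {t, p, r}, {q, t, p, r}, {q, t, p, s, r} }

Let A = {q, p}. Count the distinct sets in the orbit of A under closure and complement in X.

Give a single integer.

10

X∖A={t, s, r}, int(X∖A)={r}, hence cl(A)={q, t, p, s}
Orbit (k=closure, c=complement):
  1. A     = {q, p}
  2. kA    = {q, t, p, s}
  3. cA    = {t, s, r}
  4. ckA   = {r}
  5. kcA   = {t, p, s, r}
  6. kckA  = {s, r}
  7. ckcA  = {q}
  8. ckckA = {q, t, p}
  9. kckcA = {q, s}
  10. ckckcA = {t, p, r}
(closed under both — stop)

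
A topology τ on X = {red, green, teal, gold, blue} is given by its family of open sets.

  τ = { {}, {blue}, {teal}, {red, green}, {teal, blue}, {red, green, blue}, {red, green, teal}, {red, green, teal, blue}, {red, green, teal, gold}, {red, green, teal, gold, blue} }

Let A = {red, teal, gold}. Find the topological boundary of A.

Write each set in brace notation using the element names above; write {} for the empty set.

{red, green, gold}

open subsets of A: {}, {teal}; so int(A) = {teal}
closure: X∖int(X∖A) = X∖{blue} = {red, green, teal, gold}
∂A = {red, green, teal, gold} minus {teal} = {red, green, gold}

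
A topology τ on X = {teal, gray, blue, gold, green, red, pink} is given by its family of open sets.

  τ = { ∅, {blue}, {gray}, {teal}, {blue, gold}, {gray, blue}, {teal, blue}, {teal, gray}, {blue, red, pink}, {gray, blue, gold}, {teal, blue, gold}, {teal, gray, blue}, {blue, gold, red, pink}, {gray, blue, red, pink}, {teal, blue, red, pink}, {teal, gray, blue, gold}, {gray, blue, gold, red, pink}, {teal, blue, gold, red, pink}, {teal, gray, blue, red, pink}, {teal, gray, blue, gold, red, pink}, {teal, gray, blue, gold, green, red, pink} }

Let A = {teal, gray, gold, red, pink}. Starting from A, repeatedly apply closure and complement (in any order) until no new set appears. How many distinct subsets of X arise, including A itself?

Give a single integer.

cl via duality: int({blue, green}) = {blue}, so X∖{blue} = {teal, gray, gold, green, red, pink}
Write k for closure, c for complement:
  1. A     = {teal, gray, gold, red, pink}
  2. kA    = {teal, gray, gold, green, red, pink}
  3. cA    = {blue, green}
  4. ckA   = {blue}
  5. kcA   = {blue, gold, green, red, pink}
  6. ckcA  = {teal, gray}
  7. kckcA = {teal, gray, green}
  8. ckckcA = {blue, gold, red, pink}
applying k or c yields no new set

8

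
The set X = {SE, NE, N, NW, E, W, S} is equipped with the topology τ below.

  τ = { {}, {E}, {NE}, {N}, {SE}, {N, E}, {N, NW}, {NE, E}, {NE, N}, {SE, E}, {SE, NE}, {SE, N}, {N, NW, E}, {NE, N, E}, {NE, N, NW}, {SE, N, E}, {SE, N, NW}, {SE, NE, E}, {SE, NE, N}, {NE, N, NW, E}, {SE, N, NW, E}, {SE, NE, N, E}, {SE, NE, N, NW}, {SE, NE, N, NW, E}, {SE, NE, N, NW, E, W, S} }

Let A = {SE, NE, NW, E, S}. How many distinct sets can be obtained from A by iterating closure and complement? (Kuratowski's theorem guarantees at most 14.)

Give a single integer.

complement {N, W}; its interior {N}; cl(A) = X∖{N} = {SE, NE, NW, E, W, S}
With k = closure, c = complement:
  1. A     = {SE, NE, NW, E, S}
  2. kA    = {SE, NE, NW, E, W, S}
  3. cA    = {N, W}
  4. ckA   = {N}
  5. kcA   = {N, NW, W, S}
  6. ckcA  = {SE, NE, E}
  7. kckcA = {SE, NE, E, W, S}
  8. ckckcA = {N, NW}
k, c of each give nothing new

8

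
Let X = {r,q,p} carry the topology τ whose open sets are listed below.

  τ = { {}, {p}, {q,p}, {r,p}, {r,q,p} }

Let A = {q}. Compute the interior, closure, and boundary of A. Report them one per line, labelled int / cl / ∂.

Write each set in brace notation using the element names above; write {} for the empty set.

int(A) = {}
cl(A)  = {q}
∂A     = {q}

U open, U⊆A: {}. int(A) = ⋃ = {}
X∖A={r,p}, int(X∖A)={r,p}, hence cl(A)={q}
∂A: remove int from cl → {q}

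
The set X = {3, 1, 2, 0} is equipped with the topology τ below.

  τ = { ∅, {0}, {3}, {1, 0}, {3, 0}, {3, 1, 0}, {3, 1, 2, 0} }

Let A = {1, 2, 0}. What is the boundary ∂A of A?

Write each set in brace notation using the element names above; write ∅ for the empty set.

open subsets of A: ∅, {0}, {1, 0}; so int(A) = {1, 0}
closure: X∖int(X∖A) = X∖{3} = {1, 2, 0}
∂A = {1, 2, 0} minus {1, 0} = {2}

{2}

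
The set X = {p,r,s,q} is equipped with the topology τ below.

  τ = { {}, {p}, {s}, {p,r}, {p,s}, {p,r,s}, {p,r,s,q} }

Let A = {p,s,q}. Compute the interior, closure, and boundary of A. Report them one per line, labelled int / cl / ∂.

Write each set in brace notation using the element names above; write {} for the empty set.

U open, U⊆A: {}, {s}, {p}, {p,s}. int(A) = ⋃ = {p,s}
X∖A={r}, int(X∖A)={}, hence cl(A)={p,r,s,q}
∂A: remove int from cl → {r,q}

int(A) = {p,s}
cl(A)  = {p,r,s,q}
∂A     = {r,q}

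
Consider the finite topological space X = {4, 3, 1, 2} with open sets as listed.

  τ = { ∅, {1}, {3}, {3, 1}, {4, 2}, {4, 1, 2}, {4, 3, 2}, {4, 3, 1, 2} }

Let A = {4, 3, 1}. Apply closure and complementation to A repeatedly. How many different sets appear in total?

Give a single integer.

complement {2}; its interior ∅; cl(A) = X∖∅ = {4, 3, 1, 2}
With k = closure, c = complement:
  1. A     = {4, 3, 1}
  2. kA    = {4, 3, 1, 2}
  3. cA    = {2}
  4. ckA   = ∅
  5. kcA   = {4, 2}
  6. ckcA  = {3, 1}
k, c of each give nothing new

6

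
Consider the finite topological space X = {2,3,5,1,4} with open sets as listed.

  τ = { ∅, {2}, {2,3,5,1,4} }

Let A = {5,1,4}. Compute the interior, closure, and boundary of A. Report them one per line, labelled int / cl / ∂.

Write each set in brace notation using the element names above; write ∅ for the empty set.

open subsets of A: ∅; so int(A) = ∅
closure: X∖int(X∖A) = X∖{2} = {3,5,1,4}
∂A = {3,5,1,4} minus ∅ = {3,5,1,4}

int(A) = ∅
cl(A)  = {3,5,1,4}
∂A     = {3,5,1,4}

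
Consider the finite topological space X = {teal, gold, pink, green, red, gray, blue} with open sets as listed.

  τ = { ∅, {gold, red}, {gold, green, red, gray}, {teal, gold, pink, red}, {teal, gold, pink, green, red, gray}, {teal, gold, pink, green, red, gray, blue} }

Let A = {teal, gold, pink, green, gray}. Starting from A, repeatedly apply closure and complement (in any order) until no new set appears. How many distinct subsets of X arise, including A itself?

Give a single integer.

closure: X∖int(X∖A) = X∖∅ = {teal, gold, pink, green, red, gray, blue}
Let k=closure and c=complement:
  1. A     = {teal, gold, pink, green, gray}
  2. kA    = {teal, gold, pink, green, red, gray, blue}
  3. cA    = {red, blue}
  4. ckA   = ∅
— saturated at 4

4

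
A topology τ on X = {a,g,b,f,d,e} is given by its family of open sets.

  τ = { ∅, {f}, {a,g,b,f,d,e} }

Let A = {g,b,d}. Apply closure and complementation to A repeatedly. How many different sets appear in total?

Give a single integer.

closure: X∖int(X∖A) = X∖{f} = {a,g,b,d,e}
Let k=closure and c=complement:
  1. A     = {g,b,d}
  2. kA    = {a,g,b,d,e}
  3. cA    = {a,f,e}
  4. ckA   = {f}
  5. kcA   = {a,g,b,f,d,e}
  6. ckcA  = ∅
— saturated at 6

6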